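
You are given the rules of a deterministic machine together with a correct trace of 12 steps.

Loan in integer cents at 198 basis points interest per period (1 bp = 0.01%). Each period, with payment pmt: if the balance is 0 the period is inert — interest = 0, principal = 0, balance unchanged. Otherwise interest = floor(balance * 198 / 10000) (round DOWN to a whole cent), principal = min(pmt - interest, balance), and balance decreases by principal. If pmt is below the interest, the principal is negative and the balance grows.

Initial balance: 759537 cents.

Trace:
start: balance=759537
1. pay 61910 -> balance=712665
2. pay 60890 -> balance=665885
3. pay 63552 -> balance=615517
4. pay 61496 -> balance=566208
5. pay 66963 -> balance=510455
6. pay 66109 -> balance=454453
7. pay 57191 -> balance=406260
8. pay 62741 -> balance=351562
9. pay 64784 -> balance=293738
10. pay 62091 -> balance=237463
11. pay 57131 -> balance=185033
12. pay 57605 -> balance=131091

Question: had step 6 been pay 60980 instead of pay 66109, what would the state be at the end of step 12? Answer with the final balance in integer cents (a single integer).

(re-executing from step 6 with the substitution; state before step 6: balance=510455)
6. pay 60980 -> balance=459582
7. pay 57191 -> balance=411490
8. pay 62741 -> balance=356896
9. pay 64784 -> balance=299178
10. pay 62091 -> balance=243010
11. pay 57131 -> balance=190690
12. pay 57605 -> balance=136860

136860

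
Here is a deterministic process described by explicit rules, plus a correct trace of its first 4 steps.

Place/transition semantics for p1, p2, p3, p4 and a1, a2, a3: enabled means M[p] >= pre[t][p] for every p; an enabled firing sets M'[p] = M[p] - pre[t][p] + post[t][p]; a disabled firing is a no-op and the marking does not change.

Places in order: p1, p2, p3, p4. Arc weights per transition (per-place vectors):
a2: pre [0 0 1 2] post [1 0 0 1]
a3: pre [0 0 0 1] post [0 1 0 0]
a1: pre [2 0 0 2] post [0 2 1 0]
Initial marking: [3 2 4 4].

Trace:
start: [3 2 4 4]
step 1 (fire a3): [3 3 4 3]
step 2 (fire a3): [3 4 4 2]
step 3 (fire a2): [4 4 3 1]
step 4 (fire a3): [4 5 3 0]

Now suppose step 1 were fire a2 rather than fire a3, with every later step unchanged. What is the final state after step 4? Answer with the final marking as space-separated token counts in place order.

5 4 2 0

(re-executing from step 1 with the substitution; state before step 1: [3 2 4 4])
step 1 (fire a2): [4 2 3 3]
step 2 (fire a3): [4 3 3 2]
step 3 (fire a2): [5 3 2 1]
step 4 (fire a3): [5 4 2 0]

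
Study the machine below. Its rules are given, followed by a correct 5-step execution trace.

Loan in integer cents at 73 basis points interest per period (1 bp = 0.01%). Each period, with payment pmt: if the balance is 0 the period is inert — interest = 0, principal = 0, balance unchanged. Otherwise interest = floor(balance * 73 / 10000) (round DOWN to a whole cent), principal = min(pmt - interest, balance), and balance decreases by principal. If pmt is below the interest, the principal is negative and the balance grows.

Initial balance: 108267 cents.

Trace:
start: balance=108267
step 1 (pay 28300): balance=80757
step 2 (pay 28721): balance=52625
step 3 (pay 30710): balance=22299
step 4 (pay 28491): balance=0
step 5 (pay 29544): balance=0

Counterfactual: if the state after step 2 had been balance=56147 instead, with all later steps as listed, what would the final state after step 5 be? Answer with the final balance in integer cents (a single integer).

state after step 2 := balance=56147
step 3 (pay 30710): balance=25846
step 4 (pay 28491): balance=0
step 5 (pay 29544): balance=0

0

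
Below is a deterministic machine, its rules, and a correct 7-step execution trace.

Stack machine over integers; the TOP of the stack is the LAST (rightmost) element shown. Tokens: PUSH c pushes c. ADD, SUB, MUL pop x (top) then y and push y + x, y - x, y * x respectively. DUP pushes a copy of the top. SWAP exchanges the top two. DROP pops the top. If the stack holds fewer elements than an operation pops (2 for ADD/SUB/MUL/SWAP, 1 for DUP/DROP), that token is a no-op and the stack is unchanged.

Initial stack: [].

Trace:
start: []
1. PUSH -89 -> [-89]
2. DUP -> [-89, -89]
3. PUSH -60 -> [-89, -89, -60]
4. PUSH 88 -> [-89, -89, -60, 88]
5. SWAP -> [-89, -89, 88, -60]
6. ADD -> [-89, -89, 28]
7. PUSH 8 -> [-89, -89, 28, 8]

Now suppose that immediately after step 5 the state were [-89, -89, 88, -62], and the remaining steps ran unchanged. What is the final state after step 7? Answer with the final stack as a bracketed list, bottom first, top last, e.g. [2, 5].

[-89, -89, 26, 8]

state after step 5 := [-89, -89, 88, -62]
6. ADD -> [-89, -89, 26]
7. PUSH 8 -> [-89, -89, 26, 8]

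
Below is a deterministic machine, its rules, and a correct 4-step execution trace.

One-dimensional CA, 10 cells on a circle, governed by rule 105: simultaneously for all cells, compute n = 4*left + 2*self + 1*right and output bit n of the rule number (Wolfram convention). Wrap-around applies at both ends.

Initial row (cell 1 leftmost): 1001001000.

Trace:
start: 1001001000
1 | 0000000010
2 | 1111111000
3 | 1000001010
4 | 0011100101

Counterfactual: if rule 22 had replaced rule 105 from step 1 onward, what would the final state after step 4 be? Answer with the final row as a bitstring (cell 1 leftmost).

0000000000

(re-executing steps 1..4 under rule 22; state before step 1: 1001001000)
1 | 1111111101
2 | 0000000000
3 | 0000000000
4 | 0000000000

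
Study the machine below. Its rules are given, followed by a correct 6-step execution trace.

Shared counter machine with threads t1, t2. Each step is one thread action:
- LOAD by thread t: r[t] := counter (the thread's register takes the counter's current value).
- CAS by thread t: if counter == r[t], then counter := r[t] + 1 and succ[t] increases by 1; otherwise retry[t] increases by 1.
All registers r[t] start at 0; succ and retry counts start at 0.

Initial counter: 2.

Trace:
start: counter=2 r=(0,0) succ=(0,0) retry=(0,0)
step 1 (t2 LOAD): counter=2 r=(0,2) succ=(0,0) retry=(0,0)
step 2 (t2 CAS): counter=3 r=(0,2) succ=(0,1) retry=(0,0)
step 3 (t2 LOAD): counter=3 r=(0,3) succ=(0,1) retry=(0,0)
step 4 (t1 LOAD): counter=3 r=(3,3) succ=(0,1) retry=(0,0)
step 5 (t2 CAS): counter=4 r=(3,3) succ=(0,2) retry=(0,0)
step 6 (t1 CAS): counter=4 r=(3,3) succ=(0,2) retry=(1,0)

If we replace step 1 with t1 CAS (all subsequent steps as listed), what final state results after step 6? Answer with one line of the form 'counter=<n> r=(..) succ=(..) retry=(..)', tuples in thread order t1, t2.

counter=3 r=(2,2) succ=(0,1) retry=(2,1)

(re-executing from step 1 with the substitution; state before step 1: counter=2 r=(0,0) succ=(0,0) retry=(0,0))
step 1 (t1 CAS): counter=2 r=(0,0) succ=(0,0) retry=(1,0)
step 2 (t2 CAS): counter=2 r=(0,0) succ=(0,0) retry=(1,1)
step 3 (t2 LOAD): counter=2 r=(0,2) succ=(0,0) retry=(1,1)
step 4 (t1 LOAD): counter=2 r=(2,2) succ=(0,0) retry=(1,1)
step 5 (t2 CAS): counter=3 r=(2,2) succ=(0,1) retry=(1,1)
step 6 (t1 CAS): counter=3 r=(2,2) succ=(0,1) retry=(2,1)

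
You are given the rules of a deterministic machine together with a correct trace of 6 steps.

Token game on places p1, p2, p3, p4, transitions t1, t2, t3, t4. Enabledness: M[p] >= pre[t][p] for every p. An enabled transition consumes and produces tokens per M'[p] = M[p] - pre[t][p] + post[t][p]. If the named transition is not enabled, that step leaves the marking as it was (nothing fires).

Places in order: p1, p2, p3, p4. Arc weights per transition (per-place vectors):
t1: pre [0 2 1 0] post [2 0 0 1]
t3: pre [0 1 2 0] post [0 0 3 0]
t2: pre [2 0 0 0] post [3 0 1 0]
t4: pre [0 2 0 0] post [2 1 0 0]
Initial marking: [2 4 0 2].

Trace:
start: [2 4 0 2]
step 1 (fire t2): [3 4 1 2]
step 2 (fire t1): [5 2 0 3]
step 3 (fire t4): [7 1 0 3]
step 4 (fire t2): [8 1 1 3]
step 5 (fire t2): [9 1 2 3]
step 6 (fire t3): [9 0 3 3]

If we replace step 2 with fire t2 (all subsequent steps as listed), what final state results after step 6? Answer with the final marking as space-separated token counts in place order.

(re-executing from step 2 with the substitution; state before step 2: [3 4 1 2])
step 2 (fire t2): [4 4 2 2]
step 3 (fire t4): [6 3 2 2]
step 4 (fire t2): [7 3 3 2]
step 5 (fire t2): [8 3 4 2]
step 6 (fire t3): [8 2 5 2]

8 2 5 2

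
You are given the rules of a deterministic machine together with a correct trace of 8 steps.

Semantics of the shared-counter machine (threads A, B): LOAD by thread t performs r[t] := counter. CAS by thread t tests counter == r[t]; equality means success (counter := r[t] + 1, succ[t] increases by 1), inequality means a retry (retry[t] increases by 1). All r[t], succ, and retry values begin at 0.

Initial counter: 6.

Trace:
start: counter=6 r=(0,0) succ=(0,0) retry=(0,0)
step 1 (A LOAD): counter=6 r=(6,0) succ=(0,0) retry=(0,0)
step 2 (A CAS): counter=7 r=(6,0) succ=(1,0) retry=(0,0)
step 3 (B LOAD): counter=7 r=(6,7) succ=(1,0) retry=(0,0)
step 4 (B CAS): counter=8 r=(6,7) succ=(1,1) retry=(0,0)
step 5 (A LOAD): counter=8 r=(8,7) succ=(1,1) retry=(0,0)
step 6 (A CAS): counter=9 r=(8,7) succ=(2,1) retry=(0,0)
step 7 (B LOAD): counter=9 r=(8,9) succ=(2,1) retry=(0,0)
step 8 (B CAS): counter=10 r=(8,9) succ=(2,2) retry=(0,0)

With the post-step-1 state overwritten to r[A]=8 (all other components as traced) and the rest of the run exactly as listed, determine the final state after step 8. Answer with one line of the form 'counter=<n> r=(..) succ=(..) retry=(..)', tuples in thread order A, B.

counter=9 r=(7,8) succ=(1,2) retry=(1,0)

state after step 1 := counter=6 r=(8,0) succ=(0,0) retry=(0,0)
step 2 (A CAS): counter=6 r=(8,0) succ=(0,0) retry=(1,0)
step 3 (B LOAD): counter=6 r=(8,6) succ=(0,0) retry=(1,0)
step 4 (B CAS): counter=7 r=(8,6) succ=(0,1) retry=(1,0)
step 5 (A LOAD): counter=7 r=(7,6) succ=(0,1) retry=(1,0)
step 6 (A CAS): counter=8 r=(7,6) succ=(1,1) retry=(1,0)
step 7 (B LOAD): counter=8 r=(7,8) succ=(1,1) retry=(1,0)
step 8 (B CAS): counter=9 r=(7,8) succ=(1,2) retry=(1,0)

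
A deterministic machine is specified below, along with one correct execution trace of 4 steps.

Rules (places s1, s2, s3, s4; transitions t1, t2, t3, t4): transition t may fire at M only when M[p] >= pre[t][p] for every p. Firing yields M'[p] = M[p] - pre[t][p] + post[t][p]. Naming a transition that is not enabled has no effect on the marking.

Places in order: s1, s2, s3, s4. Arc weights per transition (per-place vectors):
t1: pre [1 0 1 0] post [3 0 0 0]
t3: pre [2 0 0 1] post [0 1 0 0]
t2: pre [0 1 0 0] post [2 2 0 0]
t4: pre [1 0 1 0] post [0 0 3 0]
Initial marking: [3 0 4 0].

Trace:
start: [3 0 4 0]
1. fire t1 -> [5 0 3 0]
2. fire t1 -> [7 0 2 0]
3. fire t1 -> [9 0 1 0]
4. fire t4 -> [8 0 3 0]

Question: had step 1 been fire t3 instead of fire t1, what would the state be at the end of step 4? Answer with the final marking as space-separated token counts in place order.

6 0 4 0

(re-executing from step 1 with the substitution; state before step 1: [3 0 4 0])
1. fire t3 -> [3 0 4 0]
2. fire t1 -> [5 0 3 0]
3. fire t1 -> [7 0 2 0]
4. fire t4 -> [6 0 4 0]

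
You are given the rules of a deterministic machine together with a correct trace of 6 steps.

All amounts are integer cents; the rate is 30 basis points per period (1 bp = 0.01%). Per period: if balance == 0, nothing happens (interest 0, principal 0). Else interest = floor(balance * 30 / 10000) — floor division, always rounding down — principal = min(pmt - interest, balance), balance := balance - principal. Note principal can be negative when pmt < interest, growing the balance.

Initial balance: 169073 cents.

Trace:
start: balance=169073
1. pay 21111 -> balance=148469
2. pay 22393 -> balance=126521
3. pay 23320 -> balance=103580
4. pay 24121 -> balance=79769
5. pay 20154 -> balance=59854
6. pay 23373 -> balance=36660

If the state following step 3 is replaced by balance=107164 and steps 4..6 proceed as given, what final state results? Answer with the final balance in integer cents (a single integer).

state after step 3 := balance=107164
4. pay 24121 -> balance=83364
5. pay 20154 -> balance=63460
6. pay 23373 -> balance=40277

40277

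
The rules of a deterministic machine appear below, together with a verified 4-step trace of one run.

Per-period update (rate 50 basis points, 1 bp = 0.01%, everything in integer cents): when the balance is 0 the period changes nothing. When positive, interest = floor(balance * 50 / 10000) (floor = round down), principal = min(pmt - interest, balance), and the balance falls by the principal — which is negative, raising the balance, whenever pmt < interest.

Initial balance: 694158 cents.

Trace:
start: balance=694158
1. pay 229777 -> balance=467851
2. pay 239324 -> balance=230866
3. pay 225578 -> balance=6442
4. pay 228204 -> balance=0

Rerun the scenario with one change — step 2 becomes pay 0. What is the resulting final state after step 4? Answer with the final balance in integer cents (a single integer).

19992

(re-executing from step 2 with the substitution; state before step 2: balance=467851)
2. pay 0 -> balance=470190
3. pay 225578 -> balance=246962
4. pay 228204 -> balance=19992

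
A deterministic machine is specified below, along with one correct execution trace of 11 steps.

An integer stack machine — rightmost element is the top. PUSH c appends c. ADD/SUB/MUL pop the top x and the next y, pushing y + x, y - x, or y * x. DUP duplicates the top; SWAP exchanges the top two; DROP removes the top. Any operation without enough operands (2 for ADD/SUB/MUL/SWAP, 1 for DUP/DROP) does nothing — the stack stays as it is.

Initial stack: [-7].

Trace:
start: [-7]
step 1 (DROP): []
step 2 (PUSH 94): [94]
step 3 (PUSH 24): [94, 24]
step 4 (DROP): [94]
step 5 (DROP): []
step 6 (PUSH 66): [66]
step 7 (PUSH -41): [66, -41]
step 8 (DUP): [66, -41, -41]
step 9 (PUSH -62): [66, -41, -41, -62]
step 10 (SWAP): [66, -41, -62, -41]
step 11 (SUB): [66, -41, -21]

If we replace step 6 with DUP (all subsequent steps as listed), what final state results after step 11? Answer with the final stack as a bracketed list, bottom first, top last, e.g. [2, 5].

(re-executing from step 6 with the substitution; state before step 6: [])
step 6 (DUP): []
step 7 (PUSH -41): [-41]
step 8 (DUP): [-41, -41]
step 9 (PUSH -62): [-41, -41, -62]
step 10 (SWAP): [-41, -62, -41]
step 11 (SUB): [-41, -21]

[-41, -21]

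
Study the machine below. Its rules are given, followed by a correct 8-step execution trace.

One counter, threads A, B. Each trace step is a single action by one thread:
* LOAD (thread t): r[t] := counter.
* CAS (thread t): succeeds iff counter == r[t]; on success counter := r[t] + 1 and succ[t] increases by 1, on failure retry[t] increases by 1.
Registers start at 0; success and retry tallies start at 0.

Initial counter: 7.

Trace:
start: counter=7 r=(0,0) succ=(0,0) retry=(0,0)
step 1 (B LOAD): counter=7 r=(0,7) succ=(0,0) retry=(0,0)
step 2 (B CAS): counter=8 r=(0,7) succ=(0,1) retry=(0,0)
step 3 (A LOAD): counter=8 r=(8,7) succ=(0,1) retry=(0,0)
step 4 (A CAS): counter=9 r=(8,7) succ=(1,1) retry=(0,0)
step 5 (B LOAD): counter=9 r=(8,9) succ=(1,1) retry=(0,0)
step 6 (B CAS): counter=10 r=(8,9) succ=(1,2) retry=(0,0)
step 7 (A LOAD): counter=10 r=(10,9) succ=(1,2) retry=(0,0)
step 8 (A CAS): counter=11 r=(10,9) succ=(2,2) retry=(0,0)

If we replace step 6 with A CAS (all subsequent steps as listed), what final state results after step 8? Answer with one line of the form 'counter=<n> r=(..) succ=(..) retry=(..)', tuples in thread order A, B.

(re-executing from step 6 with the substitution; state before step 6: counter=9 r=(8,9) succ=(1,1) retry=(0,0))
step 6 (A CAS): counter=9 r=(8,9) succ=(1,1) retry=(1,0)
step 7 (A LOAD): counter=9 r=(9,9) succ=(1,1) retry=(1,0)
step 8 (A CAS): counter=10 r=(9,9) succ=(2,1) retry=(1,0)

counter=10 r=(9,9) succ=(2,1) retry=(1,0)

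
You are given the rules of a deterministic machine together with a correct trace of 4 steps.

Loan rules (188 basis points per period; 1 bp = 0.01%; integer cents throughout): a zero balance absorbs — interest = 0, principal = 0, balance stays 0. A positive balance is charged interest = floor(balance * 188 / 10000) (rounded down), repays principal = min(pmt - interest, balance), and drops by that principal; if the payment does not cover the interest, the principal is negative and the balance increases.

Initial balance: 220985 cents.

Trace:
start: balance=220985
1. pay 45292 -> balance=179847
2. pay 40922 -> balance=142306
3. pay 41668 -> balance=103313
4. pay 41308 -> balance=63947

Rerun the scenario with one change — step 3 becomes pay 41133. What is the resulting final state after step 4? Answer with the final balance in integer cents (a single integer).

(re-executing from step 3 with the substitution; state before step 3: balance=142306)
3. pay 41133 -> balance=103848
4. pay 41308 -> balance=64492

64492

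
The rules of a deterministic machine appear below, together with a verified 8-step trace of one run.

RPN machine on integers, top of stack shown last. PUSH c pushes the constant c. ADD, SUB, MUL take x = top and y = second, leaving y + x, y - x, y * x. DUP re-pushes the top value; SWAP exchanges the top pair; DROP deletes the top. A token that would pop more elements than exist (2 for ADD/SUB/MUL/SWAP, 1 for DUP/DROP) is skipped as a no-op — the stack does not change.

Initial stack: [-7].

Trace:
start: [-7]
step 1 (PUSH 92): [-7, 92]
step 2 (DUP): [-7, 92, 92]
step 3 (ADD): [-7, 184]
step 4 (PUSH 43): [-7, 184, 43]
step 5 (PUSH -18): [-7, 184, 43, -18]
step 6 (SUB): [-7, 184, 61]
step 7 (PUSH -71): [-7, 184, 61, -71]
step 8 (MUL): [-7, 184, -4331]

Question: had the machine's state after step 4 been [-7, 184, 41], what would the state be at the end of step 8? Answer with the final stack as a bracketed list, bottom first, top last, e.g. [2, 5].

[-7, 184, -4189]

state after step 4 := [-7, 184, 41]
step 5 (PUSH -18): [-7, 184, 41, -18]
step 6 (SUB): [-7, 184, 59]
step 7 (PUSH -71): [-7, 184, 59, -71]
step 8 (MUL): [-7, 184, -4189]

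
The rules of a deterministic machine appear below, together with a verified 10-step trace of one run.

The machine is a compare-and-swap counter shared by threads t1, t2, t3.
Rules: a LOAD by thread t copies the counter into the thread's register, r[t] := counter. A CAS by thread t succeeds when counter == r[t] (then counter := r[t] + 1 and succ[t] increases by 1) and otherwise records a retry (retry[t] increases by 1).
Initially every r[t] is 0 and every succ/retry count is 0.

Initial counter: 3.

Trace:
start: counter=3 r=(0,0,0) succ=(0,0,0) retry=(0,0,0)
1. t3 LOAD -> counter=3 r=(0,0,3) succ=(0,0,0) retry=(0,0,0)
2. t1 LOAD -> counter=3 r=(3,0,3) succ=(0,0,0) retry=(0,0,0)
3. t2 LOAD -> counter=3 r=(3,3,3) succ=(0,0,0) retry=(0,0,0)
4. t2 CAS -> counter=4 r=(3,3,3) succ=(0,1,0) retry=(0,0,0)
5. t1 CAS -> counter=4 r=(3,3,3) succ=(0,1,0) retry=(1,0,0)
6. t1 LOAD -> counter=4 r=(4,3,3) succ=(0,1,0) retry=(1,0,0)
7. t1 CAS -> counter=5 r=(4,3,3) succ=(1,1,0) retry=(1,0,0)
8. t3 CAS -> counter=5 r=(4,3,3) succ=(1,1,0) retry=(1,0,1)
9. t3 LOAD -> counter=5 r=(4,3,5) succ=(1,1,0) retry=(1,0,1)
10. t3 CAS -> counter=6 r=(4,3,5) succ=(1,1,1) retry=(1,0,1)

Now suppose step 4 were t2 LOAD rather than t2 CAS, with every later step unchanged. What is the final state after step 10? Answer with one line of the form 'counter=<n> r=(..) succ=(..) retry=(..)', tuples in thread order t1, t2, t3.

counter=6 r=(4,3,5) succ=(2,0,1) retry=(0,0,1)

(re-executing from step 4 with the substitution; state before step 4: counter=3 r=(3,3,3) succ=(0,0,0) retry=(0,0,0))
4. t2 LOAD -> counter=3 r=(3,3,3) succ=(0,0,0) retry=(0,0,0)
5. t1 CAS -> counter=4 r=(3,3,3) succ=(1,0,0) retry=(0,0,0)
6. t1 LOAD -> counter=4 r=(4,3,3) succ=(1,0,0) retry=(0,0,0)
7. t1 CAS -> counter=5 r=(4,3,3) succ=(2,0,0) retry=(0,0,0)
8. t3 CAS -> counter=5 r=(4,3,3) succ=(2,0,0) retry=(0,0,1)
9. t3 LOAD -> counter=5 r=(4,3,5) succ=(2,0,0) retry=(0,0,1)
10. t3 CAS -> counter=6 r=(4,3,5) succ=(2,0,1) retry=(0,0,1)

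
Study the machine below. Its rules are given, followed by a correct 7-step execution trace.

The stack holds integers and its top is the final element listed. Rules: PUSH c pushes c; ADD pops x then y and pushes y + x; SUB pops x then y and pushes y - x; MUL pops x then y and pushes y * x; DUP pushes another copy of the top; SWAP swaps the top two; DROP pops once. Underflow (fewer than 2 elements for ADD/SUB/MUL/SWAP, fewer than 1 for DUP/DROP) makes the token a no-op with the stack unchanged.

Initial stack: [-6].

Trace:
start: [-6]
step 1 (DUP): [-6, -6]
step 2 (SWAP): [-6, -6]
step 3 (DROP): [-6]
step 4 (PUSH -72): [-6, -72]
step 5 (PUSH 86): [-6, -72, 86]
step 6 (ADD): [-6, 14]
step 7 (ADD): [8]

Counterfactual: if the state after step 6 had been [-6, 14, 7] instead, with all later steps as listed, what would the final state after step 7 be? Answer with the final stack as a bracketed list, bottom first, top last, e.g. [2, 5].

[-6, 21]

state after step 6 := [-6, 14, 7]
step 7 (ADD): [-6, 21]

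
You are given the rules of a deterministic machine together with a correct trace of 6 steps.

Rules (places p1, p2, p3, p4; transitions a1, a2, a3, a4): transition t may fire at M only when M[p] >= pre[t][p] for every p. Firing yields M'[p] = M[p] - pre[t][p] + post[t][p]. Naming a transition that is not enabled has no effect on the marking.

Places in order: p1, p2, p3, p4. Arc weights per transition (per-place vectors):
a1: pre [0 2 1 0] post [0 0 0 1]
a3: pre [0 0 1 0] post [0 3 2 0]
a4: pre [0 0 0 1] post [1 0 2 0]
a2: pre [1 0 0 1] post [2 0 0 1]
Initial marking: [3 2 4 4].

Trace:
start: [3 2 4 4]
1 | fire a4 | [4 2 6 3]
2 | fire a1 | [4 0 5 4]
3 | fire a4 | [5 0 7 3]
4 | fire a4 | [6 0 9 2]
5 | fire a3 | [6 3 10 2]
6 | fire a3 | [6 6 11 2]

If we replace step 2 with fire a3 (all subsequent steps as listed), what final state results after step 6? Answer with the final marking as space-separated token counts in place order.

6 11 13 1

(re-executing from step 2 with the substitution; state before step 2: [4 2 6 3])
2 | fire a3 | [4 5 7 3]
3 | fire a4 | [5 5 9 2]
4 | fire a4 | [6 5 11 1]
5 | fire a3 | [6 8 12 1]
6 | fire a3 | [6 11 13 1]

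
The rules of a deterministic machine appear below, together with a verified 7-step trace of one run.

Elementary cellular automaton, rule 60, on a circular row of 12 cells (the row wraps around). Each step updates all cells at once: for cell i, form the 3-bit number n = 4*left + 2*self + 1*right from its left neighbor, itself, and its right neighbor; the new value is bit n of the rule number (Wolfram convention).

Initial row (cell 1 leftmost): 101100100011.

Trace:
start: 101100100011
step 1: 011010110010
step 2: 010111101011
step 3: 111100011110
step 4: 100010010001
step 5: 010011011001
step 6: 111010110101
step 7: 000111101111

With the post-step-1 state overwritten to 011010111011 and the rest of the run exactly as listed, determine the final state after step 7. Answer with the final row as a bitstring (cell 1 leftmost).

111010100100

state after step 1 := 011010111011
step 2: 110111100110
step 3: 101100010101
step 4: 011010011111
step 5: 110111010000
step 6: 101100111000
step 7: 111010100100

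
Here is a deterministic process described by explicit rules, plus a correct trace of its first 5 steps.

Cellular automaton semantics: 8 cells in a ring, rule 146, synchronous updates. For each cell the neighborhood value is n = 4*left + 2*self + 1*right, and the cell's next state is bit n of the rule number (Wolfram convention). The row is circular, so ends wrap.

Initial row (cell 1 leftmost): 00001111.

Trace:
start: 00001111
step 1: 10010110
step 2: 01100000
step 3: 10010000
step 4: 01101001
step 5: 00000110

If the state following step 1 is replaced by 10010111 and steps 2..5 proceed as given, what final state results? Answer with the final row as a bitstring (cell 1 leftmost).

01010101

state after step 1 := 10010111
step 2: 01100011
step 3: 00010100
step 4: 00100010
step 5: 01010101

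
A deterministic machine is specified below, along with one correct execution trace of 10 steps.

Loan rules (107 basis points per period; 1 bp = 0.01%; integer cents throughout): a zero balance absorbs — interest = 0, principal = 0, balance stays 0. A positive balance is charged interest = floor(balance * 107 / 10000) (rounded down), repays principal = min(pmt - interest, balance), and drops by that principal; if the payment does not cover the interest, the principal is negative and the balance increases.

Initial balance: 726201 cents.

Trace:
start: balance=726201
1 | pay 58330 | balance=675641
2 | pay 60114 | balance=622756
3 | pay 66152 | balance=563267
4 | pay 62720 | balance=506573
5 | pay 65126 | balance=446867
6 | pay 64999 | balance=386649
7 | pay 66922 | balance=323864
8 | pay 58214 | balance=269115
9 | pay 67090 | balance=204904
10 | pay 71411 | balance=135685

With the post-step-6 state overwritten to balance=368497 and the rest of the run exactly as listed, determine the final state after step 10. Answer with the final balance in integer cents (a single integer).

116743

state after step 6 := balance=368497
7 | pay 66922 | balance=305517
8 | pay 58214 | balance=250572
9 | pay 67090 | balance=186163
10 | pay 71411 | balance=116743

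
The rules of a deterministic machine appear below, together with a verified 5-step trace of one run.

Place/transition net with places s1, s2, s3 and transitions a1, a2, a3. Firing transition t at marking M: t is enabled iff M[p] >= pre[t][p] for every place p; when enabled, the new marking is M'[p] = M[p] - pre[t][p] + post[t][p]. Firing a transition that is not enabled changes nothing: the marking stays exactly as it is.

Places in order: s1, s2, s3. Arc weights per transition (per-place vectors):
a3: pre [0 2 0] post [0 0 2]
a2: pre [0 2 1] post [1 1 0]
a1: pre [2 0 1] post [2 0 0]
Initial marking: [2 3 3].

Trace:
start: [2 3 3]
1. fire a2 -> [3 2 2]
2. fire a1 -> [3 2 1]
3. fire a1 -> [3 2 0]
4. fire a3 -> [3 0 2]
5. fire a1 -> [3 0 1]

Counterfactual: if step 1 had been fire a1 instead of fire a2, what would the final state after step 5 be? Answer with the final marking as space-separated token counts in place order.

(re-executing from step 1 with the substitution; state before step 1: [2 3 3])
1. fire a1 -> [2 3 2]
2. fire a1 -> [2 3 1]
3. fire a1 -> [2 3 0]
4. fire a3 -> [2 1 2]
5. fire a1 -> [2 1 1]

2 1 1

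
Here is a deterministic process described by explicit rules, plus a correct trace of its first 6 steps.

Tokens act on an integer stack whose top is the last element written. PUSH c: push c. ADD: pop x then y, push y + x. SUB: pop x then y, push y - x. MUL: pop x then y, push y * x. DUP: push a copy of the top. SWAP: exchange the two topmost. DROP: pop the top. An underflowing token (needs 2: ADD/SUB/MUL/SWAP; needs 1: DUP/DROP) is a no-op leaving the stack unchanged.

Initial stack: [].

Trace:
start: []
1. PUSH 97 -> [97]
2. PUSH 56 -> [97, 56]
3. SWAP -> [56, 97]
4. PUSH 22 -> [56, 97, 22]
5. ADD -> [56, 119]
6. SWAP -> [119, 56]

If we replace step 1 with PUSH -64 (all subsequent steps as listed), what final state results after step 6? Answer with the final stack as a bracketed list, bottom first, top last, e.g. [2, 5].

(re-executing from step 1 with the substitution; state before step 1: [])
1. PUSH -64 -> [-64]
2. PUSH 56 -> [-64, 56]
3. SWAP -> [56, -64]
4. PUSH 22 -> [56, -64, 22]
5. ADD -> [56, -42]
6. SWAP -> [-42, 56]

[-42, 56]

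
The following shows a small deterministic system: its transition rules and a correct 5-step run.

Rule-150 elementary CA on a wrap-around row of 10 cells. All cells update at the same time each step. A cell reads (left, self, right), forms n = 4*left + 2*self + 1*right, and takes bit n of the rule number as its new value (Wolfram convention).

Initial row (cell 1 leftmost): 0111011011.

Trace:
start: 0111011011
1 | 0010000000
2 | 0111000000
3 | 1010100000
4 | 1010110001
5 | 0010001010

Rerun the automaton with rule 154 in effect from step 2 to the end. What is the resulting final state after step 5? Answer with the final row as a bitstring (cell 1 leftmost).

0000001010

(re-executing steps 2..5 under rule 154; state before step 2: 0010000000)
2 | 0101000000
3 | 1000100000
4 | 0101010001
5 | 0000001010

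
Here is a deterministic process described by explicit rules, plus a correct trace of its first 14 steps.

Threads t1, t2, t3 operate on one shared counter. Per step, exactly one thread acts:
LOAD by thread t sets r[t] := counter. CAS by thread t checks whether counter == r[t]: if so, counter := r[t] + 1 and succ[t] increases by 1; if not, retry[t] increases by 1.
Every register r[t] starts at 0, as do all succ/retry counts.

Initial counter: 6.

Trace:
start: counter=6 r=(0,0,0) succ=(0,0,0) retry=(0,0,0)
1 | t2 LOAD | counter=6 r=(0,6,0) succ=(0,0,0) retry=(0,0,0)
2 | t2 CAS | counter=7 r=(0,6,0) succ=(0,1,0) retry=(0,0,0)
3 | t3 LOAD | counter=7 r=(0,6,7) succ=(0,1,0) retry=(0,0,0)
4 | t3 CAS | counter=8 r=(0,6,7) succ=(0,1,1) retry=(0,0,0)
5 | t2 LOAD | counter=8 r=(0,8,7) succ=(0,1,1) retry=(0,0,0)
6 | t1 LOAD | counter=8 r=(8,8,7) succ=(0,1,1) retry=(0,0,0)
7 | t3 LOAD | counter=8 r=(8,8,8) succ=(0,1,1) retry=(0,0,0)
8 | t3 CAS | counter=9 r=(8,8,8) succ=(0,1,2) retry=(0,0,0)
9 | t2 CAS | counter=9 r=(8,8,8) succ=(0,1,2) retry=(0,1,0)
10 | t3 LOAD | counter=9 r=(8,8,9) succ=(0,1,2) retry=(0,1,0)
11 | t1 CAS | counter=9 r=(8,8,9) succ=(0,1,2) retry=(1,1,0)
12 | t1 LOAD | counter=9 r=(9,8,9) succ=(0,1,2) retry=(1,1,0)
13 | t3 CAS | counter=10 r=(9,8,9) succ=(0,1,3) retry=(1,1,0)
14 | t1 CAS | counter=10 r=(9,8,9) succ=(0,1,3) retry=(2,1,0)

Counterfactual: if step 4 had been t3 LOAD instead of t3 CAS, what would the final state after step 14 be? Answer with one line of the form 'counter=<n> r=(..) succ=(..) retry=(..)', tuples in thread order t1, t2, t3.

counter=9 r=(8,7,8) succ=(0,1,2) retry=(2,1,0)

(re-executing from step 4 with the substitution; state before step 4: counter=7 r=(0,6,7) succ=(0,1,0) retry=(0,0,0))
4 | t3 LOAD | counter=7 r=(0,6,7) succ=(0,1,0) retry=(0,0,0)
5 | t2 LOAD | counter=7 r=(0,7,7) succ=(0,1,0) retry=(0,0,0)
6 | t1 LOAD | counter=7 r=(7,7,7) succ=(0,1,0) retry=(0,0,0)
7 | t3 LOAD | counter=7 r=(7,7,7) succ=(0,1,0) retry=(0,0,0)
8 | t3 CAS | counter=8 r=(7,7,7) succ=(0,1,1) retry=(0,0,0)
9 | t2 CAS | counter=8 r=(7,7,7) succ=(0,1,1) retry=(0,1,0)
10 | t3 LOAD | counter=8 r=(7,7,8) succ=(0,1,1) retry=(0,1,0)
11 | t1 CAS | counter=8 r=(7,7,8) succ=(0,1,1) retry=(1,1,0)
12 | t1 LOAD | counter=8 r=(8,7,8) succ=(0,1,1) retry=(1,1,0)
13 | t3 CAS | counter=9 r=(8,7,8) succ=(0,1,2) retry=(1,1,0)
14 | t1 CAS | counter=9 r=(8,7,8) succ=(0,1,2) retry=(2,1,0)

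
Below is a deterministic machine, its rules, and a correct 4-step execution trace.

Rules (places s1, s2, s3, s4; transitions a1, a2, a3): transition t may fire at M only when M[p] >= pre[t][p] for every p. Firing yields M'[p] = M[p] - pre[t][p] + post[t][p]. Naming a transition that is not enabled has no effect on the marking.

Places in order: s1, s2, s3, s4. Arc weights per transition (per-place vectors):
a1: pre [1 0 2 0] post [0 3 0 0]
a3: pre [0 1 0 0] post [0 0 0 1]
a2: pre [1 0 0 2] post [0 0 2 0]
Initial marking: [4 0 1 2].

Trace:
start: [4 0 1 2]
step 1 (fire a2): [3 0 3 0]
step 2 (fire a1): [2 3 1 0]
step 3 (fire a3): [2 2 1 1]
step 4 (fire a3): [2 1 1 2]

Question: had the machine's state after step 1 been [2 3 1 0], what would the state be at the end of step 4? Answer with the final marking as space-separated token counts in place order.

state after step 1 := [2 3 1 0]
step 2 (fire a1): [2 3 1 0]
step 3 (fire a3): [2 2 1 1]
step 4 (fire a3): [2 1 1 2]

2 1 1 2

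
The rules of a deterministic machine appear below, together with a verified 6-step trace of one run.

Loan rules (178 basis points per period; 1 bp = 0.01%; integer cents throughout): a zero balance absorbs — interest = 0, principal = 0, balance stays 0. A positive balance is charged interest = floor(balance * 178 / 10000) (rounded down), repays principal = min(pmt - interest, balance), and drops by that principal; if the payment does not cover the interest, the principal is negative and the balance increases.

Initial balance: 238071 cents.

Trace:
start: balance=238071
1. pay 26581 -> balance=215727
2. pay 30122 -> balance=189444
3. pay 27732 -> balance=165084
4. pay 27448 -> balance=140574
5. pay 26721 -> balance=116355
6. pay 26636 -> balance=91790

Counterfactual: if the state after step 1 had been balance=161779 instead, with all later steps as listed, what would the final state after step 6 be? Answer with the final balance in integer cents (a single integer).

state after step 1 := balance=161779
2. pay 30122 -> balance=134536
3. pay 27732 -> balance=109198
4. pay 27448 -> balance=83693
5. pay 26721 -> balance=58461
6. pay 26636 -> balance=32865

32865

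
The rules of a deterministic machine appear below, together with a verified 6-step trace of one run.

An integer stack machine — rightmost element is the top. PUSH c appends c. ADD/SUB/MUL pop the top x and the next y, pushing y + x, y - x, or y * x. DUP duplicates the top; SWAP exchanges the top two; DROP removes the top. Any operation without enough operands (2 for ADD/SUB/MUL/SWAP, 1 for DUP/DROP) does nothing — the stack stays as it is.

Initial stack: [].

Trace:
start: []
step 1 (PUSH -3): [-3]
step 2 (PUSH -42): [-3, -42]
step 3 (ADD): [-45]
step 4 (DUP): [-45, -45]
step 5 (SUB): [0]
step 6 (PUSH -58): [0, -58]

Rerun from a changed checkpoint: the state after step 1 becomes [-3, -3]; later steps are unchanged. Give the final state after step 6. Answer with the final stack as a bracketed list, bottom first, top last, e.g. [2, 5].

state after step 1 := [-3, -3]
step 2 (PUSH -42): [-3, -3, -42]
step 3 (ADD): [-3, -45]
step 4 (DUP): [-3, -45, -45]
step 5 (SUB): [-3, 0]
step 6 (PUSH -58): [-3, 0, -58]

[-3, 0, -58]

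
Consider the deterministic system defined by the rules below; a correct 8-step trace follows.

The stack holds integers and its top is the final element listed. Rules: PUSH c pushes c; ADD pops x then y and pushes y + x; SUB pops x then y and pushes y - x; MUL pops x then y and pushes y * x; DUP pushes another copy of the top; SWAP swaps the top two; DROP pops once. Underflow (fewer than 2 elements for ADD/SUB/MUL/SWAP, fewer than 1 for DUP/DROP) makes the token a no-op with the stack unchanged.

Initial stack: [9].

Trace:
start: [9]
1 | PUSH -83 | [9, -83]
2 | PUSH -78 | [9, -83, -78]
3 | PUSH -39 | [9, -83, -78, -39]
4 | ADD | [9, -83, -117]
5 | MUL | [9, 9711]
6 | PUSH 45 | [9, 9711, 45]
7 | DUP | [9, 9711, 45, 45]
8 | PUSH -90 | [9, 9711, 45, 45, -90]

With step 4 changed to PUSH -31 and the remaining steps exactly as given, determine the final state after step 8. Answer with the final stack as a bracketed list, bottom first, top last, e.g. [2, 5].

[9, -83, -78, 1209, 45, 45, -90]

(re-executing from step 4 with the substitution; state before step 4: [9, -83, -78, -39])
4 | PUSH -31 | [9, -83, -78, -39, -31]
5 | MUL | [9, -83, -78, 1209]
6 | PUSH 45 | [9, -83, -78, 1209, 45]
7 | DUP | [9, -83, -78, 1209, 45, 45]
8 | PUSH -90 | [9, -83, -78, 1209, 45, 45, -90]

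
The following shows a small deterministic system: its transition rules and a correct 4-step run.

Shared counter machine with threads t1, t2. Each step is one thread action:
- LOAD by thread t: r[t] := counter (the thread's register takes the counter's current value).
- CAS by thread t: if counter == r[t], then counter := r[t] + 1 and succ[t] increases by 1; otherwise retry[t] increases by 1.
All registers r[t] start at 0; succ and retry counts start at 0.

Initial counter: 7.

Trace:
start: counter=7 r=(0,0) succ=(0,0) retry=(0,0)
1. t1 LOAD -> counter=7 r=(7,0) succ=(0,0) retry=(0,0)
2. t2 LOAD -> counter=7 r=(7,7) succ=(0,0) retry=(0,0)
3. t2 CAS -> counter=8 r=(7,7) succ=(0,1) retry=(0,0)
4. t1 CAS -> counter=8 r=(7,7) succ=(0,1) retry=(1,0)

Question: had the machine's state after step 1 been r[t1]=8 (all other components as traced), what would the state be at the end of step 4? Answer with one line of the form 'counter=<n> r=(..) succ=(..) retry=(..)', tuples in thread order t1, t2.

state after step 1 := counter=7 r=(8,0) succ=(0,0) retry=(0,0)
2. t2 LOAD -> counter=7 r=(8,7) succ=(0,0) retry=(0,0)
3. t2 CAS -> counter=8 r=(8,7) succ=(0,1) retry=(0,0)
4. t1 CAS -> counter=9 r=(8,7) succ=(1,1) retry=(0,0)

counter=9 r=(8,7) succ=(1,1) retry=(0,0)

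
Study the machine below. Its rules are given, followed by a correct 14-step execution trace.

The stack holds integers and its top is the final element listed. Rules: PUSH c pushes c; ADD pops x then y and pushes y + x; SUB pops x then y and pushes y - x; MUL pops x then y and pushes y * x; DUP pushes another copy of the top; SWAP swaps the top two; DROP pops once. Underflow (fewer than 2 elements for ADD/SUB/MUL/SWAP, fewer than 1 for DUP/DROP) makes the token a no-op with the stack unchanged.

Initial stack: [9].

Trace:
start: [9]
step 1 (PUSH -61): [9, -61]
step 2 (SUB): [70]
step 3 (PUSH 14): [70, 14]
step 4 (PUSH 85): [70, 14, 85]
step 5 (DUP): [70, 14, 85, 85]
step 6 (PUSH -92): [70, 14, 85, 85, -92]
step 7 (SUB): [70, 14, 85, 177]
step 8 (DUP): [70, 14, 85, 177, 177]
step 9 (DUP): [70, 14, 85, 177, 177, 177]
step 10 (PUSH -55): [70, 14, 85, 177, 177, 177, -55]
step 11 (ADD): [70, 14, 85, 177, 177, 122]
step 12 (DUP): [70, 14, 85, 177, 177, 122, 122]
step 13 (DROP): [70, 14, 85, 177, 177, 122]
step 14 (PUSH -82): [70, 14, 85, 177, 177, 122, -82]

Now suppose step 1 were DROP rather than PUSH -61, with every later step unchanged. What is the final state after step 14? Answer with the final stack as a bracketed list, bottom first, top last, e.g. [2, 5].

(re-executing from step 1 with the substitution; state before step 1: [9])
step 1 (DROP): []
step 2 (SUB): []
step 3 (PUSH 14): [14]
step 4 (PUSH 85): [14, 85]
step 5 (DUP): [14, 85, 85]
step 6 (PUSH -92): [14, 85, 85, -92]
step 7 (SUB): [14, 85, 177]
step 8 (DUP): [14, 85, 177, 177]
step 9 (DUP): [14, 85, 177, 177, 177]
step 10 (PUSH -55): [14, 85, 177, 177, 177, -55]
step 11 (ADD): [14, 85, 177, 177, 122]
step 12 (DUP): [14, 85, 177, 177, 122, 122]
step 13 (DROP): [14, 85, 177, 177, 122]
step 14 (PUSH -82): [14, 85, 177, 177, 122, -82]

[14, 85, 177, 177, 122, -82]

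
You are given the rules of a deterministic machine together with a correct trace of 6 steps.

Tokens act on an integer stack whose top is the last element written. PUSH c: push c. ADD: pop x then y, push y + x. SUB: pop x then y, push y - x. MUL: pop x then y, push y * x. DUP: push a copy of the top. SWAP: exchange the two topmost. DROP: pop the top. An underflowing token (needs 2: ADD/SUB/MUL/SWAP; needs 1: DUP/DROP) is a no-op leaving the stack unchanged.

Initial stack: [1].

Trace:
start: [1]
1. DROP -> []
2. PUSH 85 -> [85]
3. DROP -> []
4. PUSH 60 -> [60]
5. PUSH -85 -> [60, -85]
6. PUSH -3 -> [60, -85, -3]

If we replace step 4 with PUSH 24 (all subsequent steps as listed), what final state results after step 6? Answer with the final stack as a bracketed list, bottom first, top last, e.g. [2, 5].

(re-executing from step 4 with the substitution; state before step 4: [])
4. PUSH 24 -> [24]
5. PUSH -85 -> [24, -85]
6. PUSH -3 -> [24, -85, -3]

[24, -85, -3]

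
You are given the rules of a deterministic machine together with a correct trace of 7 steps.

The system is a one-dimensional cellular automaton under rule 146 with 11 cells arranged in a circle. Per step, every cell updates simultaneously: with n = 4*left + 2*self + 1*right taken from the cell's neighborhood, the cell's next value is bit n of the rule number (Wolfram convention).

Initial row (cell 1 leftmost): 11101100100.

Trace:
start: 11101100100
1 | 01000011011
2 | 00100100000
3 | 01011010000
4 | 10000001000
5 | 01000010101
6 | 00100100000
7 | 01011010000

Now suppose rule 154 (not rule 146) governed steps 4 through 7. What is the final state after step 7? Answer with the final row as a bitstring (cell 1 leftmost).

10100000000

(re-executing steps 4..7 under rule 154; state before step 4: 01011010000)
4 | 10010001000
5 | 01101010101
6 | 01000000000
7 | 10100000000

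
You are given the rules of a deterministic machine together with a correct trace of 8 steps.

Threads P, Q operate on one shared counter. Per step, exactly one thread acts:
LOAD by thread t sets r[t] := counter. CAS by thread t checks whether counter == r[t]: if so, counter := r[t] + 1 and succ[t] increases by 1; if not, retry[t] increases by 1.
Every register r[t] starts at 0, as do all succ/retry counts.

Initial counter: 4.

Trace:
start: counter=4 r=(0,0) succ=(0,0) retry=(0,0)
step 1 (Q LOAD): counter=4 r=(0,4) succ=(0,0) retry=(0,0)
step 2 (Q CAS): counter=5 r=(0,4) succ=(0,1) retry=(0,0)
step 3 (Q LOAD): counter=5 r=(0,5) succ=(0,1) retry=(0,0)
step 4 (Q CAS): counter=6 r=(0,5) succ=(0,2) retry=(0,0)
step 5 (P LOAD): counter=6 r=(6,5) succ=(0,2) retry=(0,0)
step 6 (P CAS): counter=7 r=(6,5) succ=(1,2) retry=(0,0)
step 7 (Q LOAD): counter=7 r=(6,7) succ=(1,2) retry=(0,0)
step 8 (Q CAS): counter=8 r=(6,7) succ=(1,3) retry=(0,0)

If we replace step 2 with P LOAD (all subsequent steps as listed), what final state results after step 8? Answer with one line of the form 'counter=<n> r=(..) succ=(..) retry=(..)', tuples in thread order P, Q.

counter=7 r=(5,6) succ=(1,2) retry=(0,0)

(re-executing from step 2 with the substitution; state before step 2: counter=4 r=(0,4) succ=(0,0) retry=(0,0))
step 2 (P LOAD): counter=4 r=(4,4) succ=(0,0) retry=(0,0)
step 3 (Q LOAD): counter=4 r=(4,4) succ=(0,0) retry=(0,0)
step 4 (Q CAS): counter=5 r=(4,4) succ=(0,1) retry=(0,0)
step 5 (P LOAD): counter=5 r=(5,4) succ=(0,1) retry=(0,0)
step 6 (P CAS): counter=6 r=(5,4) succ=(1,1) retry=(0,0)
step 7 (Q LOAD): counter=6 r=(5,6) succ=(1,1) retry=(0,0)
step 8 (Q CAS): counter=7 r=(5,6) succ=(1,2) retry=(0,0)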